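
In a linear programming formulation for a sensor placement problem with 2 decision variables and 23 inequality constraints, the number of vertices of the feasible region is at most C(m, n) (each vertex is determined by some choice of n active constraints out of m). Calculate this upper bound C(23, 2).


Each vertex corresponds to some choice of n active constraints out of m, so the number of vertices is at most C(m, n) = m! / (n!(m-n)!).
m = 23, n = 2
Numerator: 23 * 22
Denominator: 2! = 2
C(23, 2) = 253


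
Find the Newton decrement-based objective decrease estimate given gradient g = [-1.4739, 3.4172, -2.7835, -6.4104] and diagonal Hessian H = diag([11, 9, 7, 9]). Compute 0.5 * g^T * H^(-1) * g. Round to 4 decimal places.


Step 1: H is diagonal, so H^(-1) * g = [-0.134, 0.3797, -0.3976, -0.7123].
Step 2: g^T H^(-1) g = sum_i g_i^2 / H_ii
  = (-1.4739)^2/11 + (3.4172)^2/9 + (-2.7835)^2/7 + (-6.4104)^2/9
  = 0.1975 + 1.2975 + 1.1068 + 4.5659 = 7.1677
Step 3: Objective decrease = 0.5 * g^T H^(-1) g = 3.5839


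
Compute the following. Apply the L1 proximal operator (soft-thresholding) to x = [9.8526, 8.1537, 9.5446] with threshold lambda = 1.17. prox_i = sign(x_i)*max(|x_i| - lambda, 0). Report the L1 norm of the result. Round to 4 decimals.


Soft-thresholding with lambda = 1.17:
prox(9.8526) = sign(9.8526)*max(|9.8526| - 1.17, 0) = 8.6826
prox(8.1537) = sign(8.1537)*max(|8.1537| - 1.17, 0) = 6.9837
prox(9.5446) = sign(9.5446)*max(|9.5446| - 1.17, 0) = 8.3746
prox(x) = [8.6826, 6.9837, 8.3746]
||prox(x)||_1 = 8.6826 + 6.9837 + 8.3746 = 24.0409


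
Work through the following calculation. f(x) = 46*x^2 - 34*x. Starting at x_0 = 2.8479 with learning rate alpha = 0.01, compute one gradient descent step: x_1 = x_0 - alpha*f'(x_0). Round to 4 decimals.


We compute the gradient at x_0 and apply the update.
f'(x) = 92*x - 34
f'(2.8479) = 92*2.8479 - 34 = 228.0068
x_1 = 2.8479 - 0.01*228.0068 = 0.5678


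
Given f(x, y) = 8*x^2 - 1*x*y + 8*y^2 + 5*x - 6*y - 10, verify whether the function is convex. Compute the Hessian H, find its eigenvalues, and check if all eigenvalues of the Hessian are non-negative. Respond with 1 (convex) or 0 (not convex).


The Hessian of f(x,y) = 8*x^2 - 1*x*y + 8*y^2 + 5*x - 6*y - 10 is:
H = [[16, -1], [-1, 16]]
Trace = 16 + 16 = 32
Determinant = 16*16 - (-1)^2 = 255
Discriminant = (32)^2 - 4*255 = 4.0
Eigenvalues: lambda_1 = 15.0, lambda_2 = 17.0
The function is convex.

1


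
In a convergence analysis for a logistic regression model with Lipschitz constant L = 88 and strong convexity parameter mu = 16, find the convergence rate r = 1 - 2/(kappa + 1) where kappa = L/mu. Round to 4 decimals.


Step 1: Compute the condition number.
kappa = L/mu = 88/16 = 5.5
Step 2: Compute the convergence rate.
r = 1 - 2/(kappa + 1) = 1 - 2*mu/(L + mu) = (L - mu)/(L + mu) = 72/104 = 0.6923


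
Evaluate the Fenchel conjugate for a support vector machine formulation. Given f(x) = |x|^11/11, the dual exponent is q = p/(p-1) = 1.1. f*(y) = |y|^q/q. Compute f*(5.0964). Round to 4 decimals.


The conjugate exponent q satisfies 1/p + 1/q = 1.
p = 11, so q = 11/(11 - 1) = 1.1
|y|^q = 5.0964^1.1 = 5.9978
f*(5.0964) = 5.9978 / 1.1 = 5.4525


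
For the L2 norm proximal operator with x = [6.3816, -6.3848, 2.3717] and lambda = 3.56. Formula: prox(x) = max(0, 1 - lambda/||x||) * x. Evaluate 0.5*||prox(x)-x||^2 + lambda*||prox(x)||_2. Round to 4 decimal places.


Step 1: Compute ||x||.
||x|| = 9.3336
Step 2: Compute scaling factor.
scale = max(0, 1 - 3.56/9.3336) = 0.6186
Step 3: prox(x) = [3.9475, -3.9495, 1.4671]
||prox(x)|| = 5.7736
Step 4: Proximal objective.
0.5*||prox-x||^2 = 6.3368
lambda*||prox|| = 20.554
Total = 26.8907


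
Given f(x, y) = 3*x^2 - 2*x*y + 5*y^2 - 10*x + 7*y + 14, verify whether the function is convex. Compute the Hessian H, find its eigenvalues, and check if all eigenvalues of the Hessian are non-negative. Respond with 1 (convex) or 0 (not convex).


The Hessian of f(x,y) = 3*x^2 - 2*x*y + 5*y^2 - 10*x + 7*y + 14 is:
H = [[6, -2], [-2, 10]]
Trace = 6 + 10 = 16
Determinant = 6*10 - (-2)^2 = 56
Discriminant = (16)^2 - 4*56 = 32.0
Eigenvalues: lambda_1 = 5.1716, lambda_2 = 10.8284
The function is convex.

1


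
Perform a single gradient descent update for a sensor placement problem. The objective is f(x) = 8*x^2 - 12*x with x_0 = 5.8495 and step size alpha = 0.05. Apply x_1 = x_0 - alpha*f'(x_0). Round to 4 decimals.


We compute the gradient at x_0 and apply the update.
f'(x) = 16*x - 12
f'(5.8495) = 16*5.8495 - 12 = 81.592
x_1 = 5.8495 - 0.05*81.592 = 1.7699


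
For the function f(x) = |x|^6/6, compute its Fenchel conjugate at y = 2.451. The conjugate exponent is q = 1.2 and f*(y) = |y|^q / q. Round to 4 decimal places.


The conjugate exponent q satisfies 1/p + 1/q = 1.
p = 6, so q = 6/(6 - 1) = 1.2
|y|^q = 2.451^1.2 = 2.9323
f*(2.451) = 2.9323 / 1.2 = 2.4436


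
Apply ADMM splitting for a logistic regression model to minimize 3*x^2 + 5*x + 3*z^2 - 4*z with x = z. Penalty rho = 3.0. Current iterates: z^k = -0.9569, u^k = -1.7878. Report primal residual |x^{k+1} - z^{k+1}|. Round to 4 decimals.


ADMM iteration with rho = 3.0, z^k = -0.9569, u^k = -1.7878
Step 1: x-update.
Minimize 3*x^2 + 5*x + (3.0/2)*(x + 0.9569 - 1.7878)^2
FOC: (2*3 + 3.0)*x = -5 + 3.0*(-0.9569 + 1.7878)
x^{k+1} = -0.2786
Step 2: z-update.
Minimize 3*z^2 - 4*z + (3.0/2)*(-0.2786 - z - 1.7878)^2
FOC: (2*3 + 3.0)*z = 4 + 3.0*(-0.2786 - 1.7878)
z^{k+1} = -0.2444
Step 3: u-update.
u^{k+1} = -1.7878 - 0.2786 + 0.2444 = -1.822
Step 4: Primal residual = |-0.2786 + 0.2444| = 0.0342


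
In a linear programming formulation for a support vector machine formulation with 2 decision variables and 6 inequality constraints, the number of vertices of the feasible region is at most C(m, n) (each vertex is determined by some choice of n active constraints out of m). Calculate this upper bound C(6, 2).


Each vertex corresponds to some choice of n active constraints out of m, so the number of vertices is at most C(m, n) = m! / (n!(m-n)!).
m = 6, n = 2
Numerator: 6 * 5
Denominator: 2! = 2
C(6, 2) = 15


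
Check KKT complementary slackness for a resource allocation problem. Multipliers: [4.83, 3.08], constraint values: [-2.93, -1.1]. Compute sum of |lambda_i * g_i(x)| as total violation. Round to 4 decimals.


KKT complementary slackness check:
lambda_1 * g_1 = 4.83 * -2.93 = -14.1519
lambda_2 * g_2 = 3.08 * -1.1 = -3.388
Total violation = 14.1519 + 3.388 = 17.5399


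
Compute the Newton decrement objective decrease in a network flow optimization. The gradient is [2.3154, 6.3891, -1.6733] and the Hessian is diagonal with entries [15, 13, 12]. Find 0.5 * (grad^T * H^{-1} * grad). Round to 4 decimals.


Step 1: H is diagonal, so H^(-1) * g = [0.1544, 0.4915, -0.1394].
Step 2: g^T H^(-1) g = sum_i g_i^2 / H_ii
  = (2.3154)^2/15 + (6.3891)^2/13 + (-1.6733)^2/12
  = 0.3574 + 3.14 + 0.2333 = 3.7308
Step 3: Objective decrease = 0.5 * g^T H^(-1) g = 1.8654


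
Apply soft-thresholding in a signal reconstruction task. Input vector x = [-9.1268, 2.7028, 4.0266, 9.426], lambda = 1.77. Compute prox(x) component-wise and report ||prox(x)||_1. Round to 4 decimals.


Soft-thresholding with lambda = 1.77:
prox(-9.1268) = sign(-9.1268)*max(|-9.1268| - 1.77, 0) = -7.3568
prox(2.7028) = sign(2.7028)*max(|2.7028| - 1.77, 0) = 0.9328
prox(4.0266) = sign(4.0266)*max(|4.0266| - 1.77, 0) = 2.2566
prox(9.426) = sign(9.426)*max(|9.426| - 1.77, 0) = 7.656
prox(x) = [-7.3568, 0.9328, 2.2566, 7.656]
||prox(x)||_1 = 7.3568 + 0.9328 + 2.2566 + 7.656 = 18.2022


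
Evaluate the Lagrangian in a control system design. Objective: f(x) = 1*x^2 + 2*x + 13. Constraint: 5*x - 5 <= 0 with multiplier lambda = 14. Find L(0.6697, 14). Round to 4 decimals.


Step 1: Evaluate f(x).
f(0.6697) = 1*0.6697^2 + 2*0.6697 + 13 = 14.7879
Step 2: Evaluate g(x).
g(0.6697) = 5*0.6697 - 5 = -1.6515
Step 3: Compute Lagrangian.
L = 14.7879 + 14*-1.6515 = -8.3331


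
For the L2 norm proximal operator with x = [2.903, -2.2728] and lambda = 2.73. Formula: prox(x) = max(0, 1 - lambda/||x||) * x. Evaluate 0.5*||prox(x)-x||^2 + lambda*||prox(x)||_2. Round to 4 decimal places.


Step 1: Compute ||x||.
||x|| = 3.6869
Step 2: Compute scaling factor.
scale = max(0, 1 - 2.73/3.6869) = 0.2595
Step 3: prox(x) = [0.7534, -0.5899]
||prox(x)|| = 0.9569
Step 4: Proximal objective.
0.5*||prox-x||^2 = 3.7265
lambda*||prox|| = 2.6123
Total = 6.3387


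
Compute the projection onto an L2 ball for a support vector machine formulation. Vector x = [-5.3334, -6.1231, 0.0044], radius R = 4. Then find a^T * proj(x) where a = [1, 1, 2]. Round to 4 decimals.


Step 1: Compute ||x|| (intermediates to 6 decimals).
||x|| = sqrt((-5.3334)^2 + (-6.1231)^2 + 0.0044^2) = 8.120193
Step 2: Project.
Since ||x|| > R, scale = R/||x|| = 4/8.120193 = 0.492599, proj(x) = scale * x
proj(x) = [-2.627228, -3.016233, 0.002167]
Step 3: Dot product.
a^T * proj(x) = 1*(-2.627228) + 1*(-3.016233) + 2*0.002167 = -5.6391


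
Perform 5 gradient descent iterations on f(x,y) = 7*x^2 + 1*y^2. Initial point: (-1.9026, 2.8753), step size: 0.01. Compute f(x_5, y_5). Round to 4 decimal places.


Gradient descent on f(x,y) = 7*x^2 + 1*y^2.
Starting point: (-1.9026, 2.8753), alpha = 0.01
Step 1: grad_x = 2*7*-1.9026 = -26.6364, grad_y = 2*1*2.8753 = 5.7506
  x_1 = -1.9026 - 0.01*-26.6364 = -1.6362
  y_1 = 2.8753 - 0.01*5.7506 = 2.8178
Step 2: grad_x = 2*7*-1.6362 = -22.9073, grad_y = 2*1*2.8178 = 5.6356
  x_2 = -1.6362 - 0.01*-22.9073 = -1.4072
  y_2 = 2.8178 - 0.01*5.6356 = 2.7614
Step 3: grad_x = 2*7*-1.4072 = -19.7003, grad_y = 2*1*2.7614 = 5.5229
  x_3 = -1.4072 - 0.01*-19.7003 = -1.2102
  y_3 = 2.7614 - 0.01*5.5229 = 2.7062
Step 4: grad_x = 2*7*-1.2102 = -16.9422, grad_y = 2*1*2.7062 = 5.4124
  x_4 = -1.2102 - 0.01*-16.9422 = -1.0407
  y_4 = 2.7062 - 0.01*5.4124 = 2.6521
Step 5: grad_x = 2*7*-1.0407 = -14.5703, grad_y = 2*1*2.6521 = 5.3042
  x_5 = -1.0407 - 0.01*-14.5703 = -0.895
  y_5 = 2.6521 - 0.01*5.3042 = 2.599
f(-0.895, 2.599) = 7*(-0.895)^2 + 1*2.599^2 = 12.3626


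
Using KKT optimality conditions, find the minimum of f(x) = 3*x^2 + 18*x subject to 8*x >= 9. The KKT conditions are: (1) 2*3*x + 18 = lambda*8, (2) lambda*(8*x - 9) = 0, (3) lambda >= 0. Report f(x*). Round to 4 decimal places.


Step 1: Try lambda = 0 (constraint inactive).
x_unc = -18/(2*3) = -3.0
Check: 8*-3.0 = -24.0 < 9 -- violated!
Step 2: Constraint must be active: 8*x = 9
x* = 9/8 = 1.125
lambda = (2*3*1.125 + 18)/8 = 3.0938
Step 3: Compute optimal value.
f(x*) = 3*1.125^2 + 18*1.125 = 24.0469


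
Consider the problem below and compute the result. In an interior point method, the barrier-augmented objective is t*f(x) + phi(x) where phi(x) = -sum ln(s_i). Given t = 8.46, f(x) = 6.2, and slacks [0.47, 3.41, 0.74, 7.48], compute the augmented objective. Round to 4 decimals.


Step 1: Compute log-barrier.
ln values: [-0.755, 1.2267, -0.3011, 2.0122]
phi = -(-0.755 + 1.2267 - 0.3011 + 2.0122) = -2.1828
Step 2: Compute augmented objective.
t*f(x) = 8.46*6.2 = 52.452
Total = 52.452 - 2.1828 = 50.2692


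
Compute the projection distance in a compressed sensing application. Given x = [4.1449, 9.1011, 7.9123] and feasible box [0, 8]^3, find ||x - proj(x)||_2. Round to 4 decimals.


Project each component onto [0, 8].
clip(4.1449) = 4.1449, clip(9.1011) = 8.0, clip(7.9123) = 7.9123
Projection = [4.1449, 8.0, 7.9123]
Squared diffs: [0.0, 1.2124, 0.0]
Distance = sqrt(1.2124) = 1.1011


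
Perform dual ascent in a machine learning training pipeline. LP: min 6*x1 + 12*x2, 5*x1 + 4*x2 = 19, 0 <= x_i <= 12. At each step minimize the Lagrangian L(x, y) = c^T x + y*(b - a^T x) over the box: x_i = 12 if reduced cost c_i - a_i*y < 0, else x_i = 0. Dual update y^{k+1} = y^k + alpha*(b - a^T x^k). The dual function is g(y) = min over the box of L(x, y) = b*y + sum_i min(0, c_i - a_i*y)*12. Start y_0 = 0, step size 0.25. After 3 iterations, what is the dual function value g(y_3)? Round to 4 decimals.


Dual ascent for LP: min 6*x1 + 12*x2, 5*x1 + 4*x2 = 19, 0 <= x_i <= 12
Step 1: y^k = 0.0, reduced costs: (6.0, 12.0)
  x^k = (0.0, 0.0), subgradient = b - a^T x = 19.0
  y^{k+1} = 0.0 + 0.25*19.0 = 4.75
Step 2: y^k = 4.75, reduced costs: (-17.75, -7.0)
  x^k = (12.0, 12.0), subgradient = b - a^T x = -89.0
  y^{k+1} = 4.75 + 0.25*-89.0 = -17.5
Step 3: y^k = -17.5, reduced costs: (93.5, 82.0)
  x^k = (0.0, 0.0), subgradient = b - a^T x = 19.0
  y^{k+1} = -17.5 + 0.25*19.0 = -12.75
Dual objective at y_3 = -12.75: reduced costs (69.75, 63.0), box minimizer x = (0.0, 0.0)
g(y_3) = b*y + (c1 - a1*y)*x1 + (c2 - a2*y)*x2 = 19*(-12.75) + 69.75*0.0 + 63.0*0.0 = -242.25 + 0.0 + 0.0 = -242.25


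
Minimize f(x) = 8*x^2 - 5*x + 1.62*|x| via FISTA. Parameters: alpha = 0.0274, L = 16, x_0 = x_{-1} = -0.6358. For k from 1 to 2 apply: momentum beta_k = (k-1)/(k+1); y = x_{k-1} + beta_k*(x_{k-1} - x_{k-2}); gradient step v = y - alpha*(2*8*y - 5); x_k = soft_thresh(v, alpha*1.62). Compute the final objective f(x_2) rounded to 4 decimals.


FISTA on f(x) = 8*x^2 - 5*x + 1.62*|x|
L = 16, alpha = 0.0274
Iteration 1: beta = 0.0, y = -0.6358 + 0.0*(-0.6358 + 0.6358) = -0.6358
  grad(y) = -15.1728, v = y - alpha*grad = -0.2201
  prox(v) = soft_thresh(-0.2201, 0.0444) = -0.1757
Iteration 2: beta = 0.3333, y = -0.1757 + 0.3333*(-0.1757 + 0.6358) = -0.0223
  grad(y) = -5.3568, v = y - alpha*grad = 0.1245
  prox(v) = soft_thresh(0.1245, 0.0444) = 0.0801
f(x_2) = 8*0.0801^2 - 5*0.0801 + 1.62*|0.0801| = -0.2194


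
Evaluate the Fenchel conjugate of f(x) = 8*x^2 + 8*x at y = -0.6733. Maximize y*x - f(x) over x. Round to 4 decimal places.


f*(y) = sup_x {y*x - a*x^2 - b*x} = sup_x {(y-b)*x - a*x^2}
FOC: (y - b) - 2a*x = 0 => x* = (y - b)/(2a)
x* = (-0.6733 - 8)/(2*8) = -0.5421
f*(-0.6733) = (y-b)^2/(4a) = (-0.6733 - 8)^2/(4*8)
= 75.2261/32 = 2.3508


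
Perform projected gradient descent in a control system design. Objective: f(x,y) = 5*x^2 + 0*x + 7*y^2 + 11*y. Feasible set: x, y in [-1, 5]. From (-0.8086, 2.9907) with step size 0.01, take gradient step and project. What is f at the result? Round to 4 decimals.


Step 1: Compute gradient at (-0.8086, 2.9907).
grad_x = 2*5*-0.8086 + 0 = -8.086
grad_y = 2*7*2.9907 + 11 = 52.8698
Step 2: Gradient step.
x_raw = -0.8086 - 0.01*-8.086 = -0.7277
y_raw = 2.9907 - 0.01*52.8698 = 2.462
Step 3: Project onto [-1, 5].
x_proj = clip(-0.7277) = -0.7277
y_proj = clip(2.462) = 2.462
Step 4: Evaluate f.
f(-0.7277, 2.462) = 72.1602


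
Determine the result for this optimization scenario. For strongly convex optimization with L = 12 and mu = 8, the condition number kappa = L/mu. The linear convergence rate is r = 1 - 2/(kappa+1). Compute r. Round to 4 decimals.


Step 1: Compute the condition number.
kappa = L/mu = 12/8 = 1.5
Step 2: Compute the convergence rate.
r = 1 - 2/(kappa + 1) = 1 - 2*mu/(L + mu) = (L - mu)/(L + mu) = 4/20 = 0.2


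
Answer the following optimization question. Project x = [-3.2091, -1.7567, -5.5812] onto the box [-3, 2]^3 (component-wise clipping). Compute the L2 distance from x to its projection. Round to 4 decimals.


Project each component onto [-3, 2].
clip(-3.2091) = -3.0, clip(-1.7567) = -1.7567, clip(-5.5812) = -3.0
Projection = [-3.0, -1.7567, -3.0]
Squared diffs: [0.0437, 0.0, 6.6626]
Distance = sqrt(6.7063) = 2.5897


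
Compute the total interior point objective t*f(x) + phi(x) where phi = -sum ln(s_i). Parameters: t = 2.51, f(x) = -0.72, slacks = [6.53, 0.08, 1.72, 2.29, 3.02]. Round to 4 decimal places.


Step 1: Compute log-barrier.
ln values: [1.8764, -2.5257, 0.5423, 0.8286, 1.1053]
phi = -(1.8764 - 2.5257 + 0.5423 + 0.8286 + 1.1053) = -1.8268
Step 2: Compute augmented objective.
t*f(x) = 2.51*-0.72 = -1.8072
Total = -1.8072 - 1.8268 = -3.634


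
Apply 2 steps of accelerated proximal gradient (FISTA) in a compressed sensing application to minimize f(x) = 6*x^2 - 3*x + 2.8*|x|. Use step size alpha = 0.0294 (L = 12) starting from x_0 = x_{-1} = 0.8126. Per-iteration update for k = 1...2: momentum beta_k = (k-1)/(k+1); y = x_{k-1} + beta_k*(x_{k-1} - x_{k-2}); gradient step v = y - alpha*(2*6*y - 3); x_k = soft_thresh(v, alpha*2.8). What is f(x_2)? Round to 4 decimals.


FISTA on f(x) = 6*x^2 - 3*x + 2.8*|x|
L = 12, alpha = 0.0294
Iteration 1: beta = 0.0, y = 0.8126 + 0.0*(0.8126 - 0.8126) = 0.8126
  grad(y) = 6.7512, v = y - alpha*grad = 0.6141
  prox(v) = soft_thresh(0.6141, 0.0823) = 0.5318
Iteration 2: beta = 0.3333, y = 0.5318 + 0.3333*(0.5318 - 0.8126) = 0.4382
  grad(y) = 2.2583, v = y - alpha*grad = 0.3718
  prox(v) = soft_thresh(0.3718, 0.0823) = 0.2895
f(x_2) = 6*0.2895^2 - 3*0.2895 + 2.8*|0.2895| = 0.4449


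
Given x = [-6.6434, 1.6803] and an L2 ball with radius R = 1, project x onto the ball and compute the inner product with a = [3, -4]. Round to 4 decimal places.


Step 1: Compute ||x|| (intermediates to 6 decimals).
||x|| = sqrt((-6.6434)^2 + 1.6803^2) = 6.852603
Step 2: Project.
Since ||x|| > R, scale = R/||x|| = 1/6.852603 = 0.14593, proj(x) = scale * x
proj(x) = [-0.969471, 0.245206]
Step 3: Dot product.
a^T * proj(x) = 3*(-0.969471) - 4*0.245206 = -3.8892


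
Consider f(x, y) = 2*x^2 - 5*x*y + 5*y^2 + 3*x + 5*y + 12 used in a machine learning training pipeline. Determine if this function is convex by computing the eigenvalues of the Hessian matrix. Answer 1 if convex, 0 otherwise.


The Hessian of f(x,y) = 2*x^2 - 5*x*y + 5*y^2 + 3*x + 5*y + 12 is:
H = [[4, -5], [-5, 10]]
Trace = 4 + 10 = 14
Determinant = 4*10 - (-5)^2 = 15
Discriminant = (14)^2 - 4*15 = 136.0
Eigenvalues: lambda_1 = 1.169, lambda_2 = 12.831
The function is convex.

1


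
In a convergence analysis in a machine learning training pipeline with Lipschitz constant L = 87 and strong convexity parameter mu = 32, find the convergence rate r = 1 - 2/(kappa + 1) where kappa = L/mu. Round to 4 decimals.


Step 1: Compute the condition number.
kappa = L/mu = 87/32 = 2.7188
Step 2: Compute the convergence rate.
r = 1 - 2/(kappa + 1) = 1 - 2*mu/(L + mu) = (L - mu)/(L + mu) = 55/119 = 0.4622


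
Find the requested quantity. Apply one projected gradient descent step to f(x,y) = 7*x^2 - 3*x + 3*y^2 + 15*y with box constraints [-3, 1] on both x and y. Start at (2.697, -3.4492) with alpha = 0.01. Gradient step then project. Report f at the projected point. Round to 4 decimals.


Step 1: Compute gradient at (2.697, -3.4492).
grad_x = 2*7*2.697 - 3 = 34.758
grad_y = 2*3*-3.4492 + 15 = -5.6952
Step 2: Gradient step.
x_raw = 2.697 - 0.01*34.758 = 2.3494
y_raw = -3.4492 - 0.01*-5.6952 = -3.3922
Step 3: Project onto [-3, 1].
x_proj = clip(2.3494) = 1.0
y_proj = clip(-3.3922) = -3.0
Step 4: Evaluate f.
f(1.0, -3.0) = -14.0


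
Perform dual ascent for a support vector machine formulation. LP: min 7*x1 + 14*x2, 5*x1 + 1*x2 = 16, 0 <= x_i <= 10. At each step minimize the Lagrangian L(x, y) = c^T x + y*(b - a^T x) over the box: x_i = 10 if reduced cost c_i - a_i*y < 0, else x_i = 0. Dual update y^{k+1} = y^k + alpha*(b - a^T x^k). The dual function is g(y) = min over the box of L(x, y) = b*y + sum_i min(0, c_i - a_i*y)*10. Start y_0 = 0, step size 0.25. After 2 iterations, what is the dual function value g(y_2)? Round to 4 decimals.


Dual ascent for LP: min 7*x1 + 14*x2, 5*x1 + 1*x2 = 16, 0 <= x_i <= 10
Step 1: y^k = 0.0, reduced costs: (7.0, 14.0)
  x^k = (0.0, 0.0), subgradient = b - a^T x = 16.0
  y^{k+1} = 0.0 + 0.25*16.0 = 4.0
Step 2: y^k = 4.0, reduced costs: (-13.0, 10.0)
  x^k = (10.0, 0.0), subgradient = b - a^T x = -34.0
  y^{k+1} = 4.0 + 0.25*-34.0 = -4.5
Dual objective at y_2 = -4.5: reduced costs (29.5, 18.5), box minimizer x = (0.0, 0.0)
g(y_2) = b*y + (c1 - a1*y)*x1 + (c2 - a2*y)*x2 = 16*(-4.5) + 29.5*0.0 + 18.5*0.0 = -72.0 + 0.0 + 0.0 = -72.0


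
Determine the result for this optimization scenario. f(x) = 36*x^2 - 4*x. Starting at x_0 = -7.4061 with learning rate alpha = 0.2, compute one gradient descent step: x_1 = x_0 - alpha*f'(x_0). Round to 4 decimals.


We compute the gradient at x_0 and apply the update.
f'(x) = 72*x - 4
f'(-7.4061) = 72*-7.4061 - 4 = -537.2392
x_1 = -7.4061 - 0.2*-537.2392 = 100.0417


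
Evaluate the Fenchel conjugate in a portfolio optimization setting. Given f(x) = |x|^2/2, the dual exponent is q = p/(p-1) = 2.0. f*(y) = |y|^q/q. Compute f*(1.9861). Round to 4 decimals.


The conjugate exponent q satisfies 1/p + 1/q = 1.
p = 2, so q = 2/(2 - 1) = 2.0
|y|^q = 1.9861^2.0 = 3.9446
f*(1.9861) = 3.9446 / 2.0 = 1.9723


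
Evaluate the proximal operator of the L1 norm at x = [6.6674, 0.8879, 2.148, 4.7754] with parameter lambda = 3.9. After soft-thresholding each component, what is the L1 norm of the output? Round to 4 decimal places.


Soft-thresholding with lambda = 3.9:
prox(6.6674) = sign(6.6674)*max(|6.6674| - 3.9, 0) = 2.7674
prox(0.8879) = sign(0.8879)*max(|0.8879| - 3.9, 0) = 0.0
prox(2.148) = sign(2.148)*max(|2.148| - 3.9, 0) = 0.0
prox(4.7754) = sign(4.7754)*max(|4.7754| - 3.9, 0) = 0.8754
prox(x) = [2.7674, 0.0, 0.0, 0.8754]
||prox(x)||_1 = 2.7674 + 0.0 + 0.0 + 0.8754 = 3.6428


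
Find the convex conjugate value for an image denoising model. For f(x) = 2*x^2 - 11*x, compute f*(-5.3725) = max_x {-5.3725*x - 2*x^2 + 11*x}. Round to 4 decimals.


f*(y) = sup_x {y*x - a*x^2 - b*x} = sup_x {(y-b)*x - a*x^2}
FOC: (y - b) - 2a*x = 0 => x* = (y - b)/(2a)
x* = (-5.3725 + 11)/(2*2) = 1.4069
f*(-5.3725) = (y-b)^2/(4a) = (-5.3725 + 11)^2/(4*2)
= 31.6688/8 = 3.9586


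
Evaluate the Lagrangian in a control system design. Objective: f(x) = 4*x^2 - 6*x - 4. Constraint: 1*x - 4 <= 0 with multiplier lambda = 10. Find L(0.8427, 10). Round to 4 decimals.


Step 1: Evaluate f(x).
f(0.8427) = 4*0.8427^2 - 6*0.8427 - 4 = -6.2156
Step 2: Evaluate g(x).
g(0.8427) = 1*0.8427 - 4 = -3.1573
Step 3: Compute Lagrangian.
L = -6.2156 + 10*-3.1573 = -37.7886


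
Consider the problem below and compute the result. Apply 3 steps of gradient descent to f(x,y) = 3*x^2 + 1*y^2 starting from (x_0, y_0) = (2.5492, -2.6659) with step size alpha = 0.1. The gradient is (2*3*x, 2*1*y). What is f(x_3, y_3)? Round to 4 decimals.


Gradient descent on f(x,y) = 3*x^2 + 1*y^2.
Starting point: (2.5492, -2.6659), alpha = 0.1
Step 1: grad_x = 2*3*2.5492 = 15.2952, grad_y = 2*1*-2.6659 = -5.3318
  x_1 = 2.5492 - 0.1*15.2952 = 1.0197
  y_1 = -2.6659 - 0.1*-5.3318 = -2.1327
Step 2: grad_x = 2*3*1.0197 = 6.1181, grad_y = 2*1*-2.1327 = -4.2654
  x_2 = 1.0197 - 0.1*6.1181 = 0.4079
  y_2 = -2.1327 - 0.1*-4.2654 = -1.7062
Step 3: grad_x = 2*3*0.4079 = 2.4472, grad_y = 2*1*-1.7062 = -3.4124
  x_3 = 0.4079 - 0.1*2.4472 = 0.1631
  y_3 = -1.7062 - 0.1*-3.4124 = -1.3649
f(0.1631, -1.3649) = 3*0.1631^2 + 1*(-1.3649)^2 = 1.9429


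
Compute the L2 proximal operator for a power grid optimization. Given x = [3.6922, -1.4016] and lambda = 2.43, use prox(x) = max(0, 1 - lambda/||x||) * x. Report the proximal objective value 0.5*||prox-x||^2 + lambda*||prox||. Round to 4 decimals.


Step 1: Compute ||x||.
||x|| = 3.9493
Step 2: Compute scaling factor.
scale = max(0, 1 - 2.43/3.9493) = 0.3847
Step 3: prox(x) = [1.4204, -0.5392]
||prox(x)|| = 1.5193
Step 4: Proximal objective.
0.5*||prox-x||^2 = 2.9525
lambda*||prox|| = 3.6919
Total = 6.6443


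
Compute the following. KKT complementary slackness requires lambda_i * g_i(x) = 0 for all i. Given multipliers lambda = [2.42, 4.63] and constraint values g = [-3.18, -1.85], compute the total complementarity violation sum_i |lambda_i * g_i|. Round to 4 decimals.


KKT complementary slackness check:
lambda_1 * g_1 = 2.42 * -3.18 = -7.6956
lambda_2 * g_2 = 4.63 * -1.85 = -8.5655
Total violation = 7.6956 + 8.5655 = 16.2611


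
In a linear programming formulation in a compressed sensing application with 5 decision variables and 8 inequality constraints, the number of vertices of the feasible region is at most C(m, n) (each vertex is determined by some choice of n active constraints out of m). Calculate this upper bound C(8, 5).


Each vertex corresponds to some choice of n active constraints out of m, so the number of vertices is at most C(m, n) = m! / (n!(m-n)!).
m = 8, n = 5
Numerator: 8 * 7 * 6 * 5 * 4
Denominator: 5! = 120
C(8, 5) = 56


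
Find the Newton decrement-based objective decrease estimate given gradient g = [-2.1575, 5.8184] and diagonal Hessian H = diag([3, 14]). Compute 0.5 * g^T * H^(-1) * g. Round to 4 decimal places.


Step 1: H is diagonal, so H^(-1) * g = [-0.7192, 0.4156].
Step 2: g^T H^(-1) g = sum_i g_i^2 / H_ii
  = (-2.1575)^2/3 + (5.8184)^2/14
  = 1.5516 + 2.4181 = 3.9697
Step 3: Objective decrease = 0.5 * g^T H^(-1) g = 1.9849


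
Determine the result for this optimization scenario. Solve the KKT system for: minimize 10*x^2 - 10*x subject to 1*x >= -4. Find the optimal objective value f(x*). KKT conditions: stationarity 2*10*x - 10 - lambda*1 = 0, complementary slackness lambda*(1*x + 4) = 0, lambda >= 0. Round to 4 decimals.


Step 1: Try lambda = 0 (constraint inactive).
Stationarity: 2*10*x - 10 = 0
x* = 10/(2*10) = 0.5
Check constraint: 1*0.5 = 0.5 >= -4 -- satisfied.
Step 2: Compute optimal value.
f(x*) = 10*0.5^2 - 10*0.5 = -2.5


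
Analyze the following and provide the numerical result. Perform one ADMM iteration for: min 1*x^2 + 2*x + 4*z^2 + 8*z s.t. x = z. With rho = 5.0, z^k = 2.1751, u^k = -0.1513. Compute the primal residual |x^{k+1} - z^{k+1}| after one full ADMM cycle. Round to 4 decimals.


ADMM iteration with rho = 5.0, z^k = 2.1751, u^k = -0.1513
Step 1: x-update.
Minimize 1*x^2 + 2*x + (5.0/2)*(x - 2.1751 - 0.1513)^2
FOC: (2*1 + 5.0)*x = -2 + 5.0*(2.1751 + 0.1513)
x^{k+1} = 1.376
Step 2: z-update.
Minimize 4*z^2 + 8*z + (5.0/2)*(1.376 - z - 0.1513)^2
FOC: (2*4 + 5.0)*z = -8 + 5.0*(1.376 - 0.1513)
z^{k+1} = -0.1443
Step 3: u-update.
u^{k+1} = -0.1513 + 1.376 + 0.1443 = 1.369
Step 4: Primal residual = |1.376 + 0.1443| = 1.5203


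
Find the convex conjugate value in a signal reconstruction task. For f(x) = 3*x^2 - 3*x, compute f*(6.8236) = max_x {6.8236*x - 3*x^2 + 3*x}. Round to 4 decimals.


f*(y) = sup_x {y*x - a*x^2 - b*x} = sup_x {(y-b)*x - a*x^2}
FOC: (y - b) - 2a*x = 0 => x* = (y - b)/(2a)
x* = (6.8236 + 3)/(2*3) = 1.6373
f*(6.8236) = (y-b)^2/(4a) = (6.8236 + 3)^2/(4*3)
= 96.5031/12 = 8.0419


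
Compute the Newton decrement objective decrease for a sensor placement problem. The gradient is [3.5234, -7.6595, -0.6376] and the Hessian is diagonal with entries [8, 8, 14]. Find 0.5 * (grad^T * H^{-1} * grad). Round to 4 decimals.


Step 1: H is diagonal, so H^(-1) * g = [0.4404, -0.9574, -0.0455].
Step 2: g^T H^(-1) g = sum_i g_i^2 / H_ii
  = (3.5234)^2/8 + (-7.6595)^2/8 + (-0.6376)^2/14
  = 1.5518 + 7.3335 + 0.029 = 8.9143
Step 3: Objective decrease = 0.5 * g^T H^(-1) g = 4.4572


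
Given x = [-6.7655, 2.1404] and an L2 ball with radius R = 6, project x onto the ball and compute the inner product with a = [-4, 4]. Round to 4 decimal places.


Step 1: Compute ||x|| (intermediates to 6 decimals).
||x|| = sqrt((-6.7655)^2 + 2.1404^2) = 7.096006
Step 2: Project.
Since ||x|| > R, scale = R/||x|| = 6/7.096006 = 0.845546, proj(x) = scale * x
proj(x) = [-5.720541, 1.809807]
Step 3: Dot product.
a^T * proj(x) = -4*(-5.720541) + 4*1.809807 = 30.1214


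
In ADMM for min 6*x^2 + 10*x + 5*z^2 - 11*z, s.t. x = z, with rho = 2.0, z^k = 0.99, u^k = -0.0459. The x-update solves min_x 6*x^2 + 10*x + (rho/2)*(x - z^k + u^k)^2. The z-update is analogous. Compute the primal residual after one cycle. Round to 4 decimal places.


ADMM iteration with rho = 2.0, z^k = 0.99, u^k = -0.0459
Step 1: x-update.
Minimize 6*x^2 + 10*x + (2.0/2)*(x - 0.99 - 0.0459)^2
FOC: (2*6 + 2.0)*x = -10 + 2.0*(0.99 + 0.0459)
x^{k+1} = -0.5663
Step 2: z-update.
Minimize 5*z^2 - 11*z + (2.0/2)*(-0.5663 - z - 0.0459)^2
FOC: (2*5 + 2.0)*z = 11 + 2.0*(-0.5663 - 0.0459)
z^{k+1} = 0.8146
Step 3: u-update.
u^{k+1} = -0.0459 - 0.5663 - 0.8146 = -1.4268
Step 4: Primal residual = |-0.5663 - 0.8146| = 1.3809


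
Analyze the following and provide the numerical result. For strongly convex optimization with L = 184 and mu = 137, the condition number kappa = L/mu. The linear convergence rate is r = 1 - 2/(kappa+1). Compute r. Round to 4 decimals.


Step 1: Compute the condition number.
kappa = L/mu = 184/137 = 1.3431
Step 2: Compute the convergence rate.
r = 1 - 2/(kappa + 1) = 1 - 2*mu/(L + mu) = (L - mu)/(L + mu) = 47/321 = 0.1464


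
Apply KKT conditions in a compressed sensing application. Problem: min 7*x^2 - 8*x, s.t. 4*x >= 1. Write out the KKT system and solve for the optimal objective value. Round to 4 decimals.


Step 1: Try lambda = 0 (constraint inactive).
Stationarity: 2*7*x - 8 = 0
x* = 8/(2*7) = 4/7 = 0.5714 (rounded; the exact value 4/7 is used below)
Check constraint: 4*0.5714 = 2.2856 >= 1 -- satisfied.
Step 2: Compute optimal value.
f(x*) = 7*(4/7)^2 - 8*(4/7) = -2.2857


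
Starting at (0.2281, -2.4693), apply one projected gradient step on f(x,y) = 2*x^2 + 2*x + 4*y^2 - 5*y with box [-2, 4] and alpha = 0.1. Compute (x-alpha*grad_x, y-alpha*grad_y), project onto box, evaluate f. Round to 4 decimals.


Step 1: Compute gradient at (0.2281, -2.4693).
grad_x = 2*2*0.2281 + 2 = 2.9124
grad_y = 2*4*-2.4693 - 5 = -24.7544
Step 2: Gradient step.
x_raw = 0.2281 - 0.1*2.9124 = -0.0631
y_raw = -2.4693 - 0.1*-24.7544 = 0.0061
Step 3: Project onto [-2, 4].
x_proj = clip(-0.0631) = -0.0631
y_proj = clip(0.0061) = 0.0061
Step 4: Evaluate f.
f(-0.0631, 0.0061) = -0.1489


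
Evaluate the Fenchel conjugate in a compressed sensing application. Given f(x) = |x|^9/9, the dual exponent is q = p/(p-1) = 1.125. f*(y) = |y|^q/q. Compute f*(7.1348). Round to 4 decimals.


The conjugate exponent q satisfies 1/p + 1/q = 1.
p = 9, so q = 9/(9 - 1) = 1.125
|y|^q = 7.1348^1.125 = 9.1213
f*(7.1348) = 9.1213 / 1.125 = 8.1078


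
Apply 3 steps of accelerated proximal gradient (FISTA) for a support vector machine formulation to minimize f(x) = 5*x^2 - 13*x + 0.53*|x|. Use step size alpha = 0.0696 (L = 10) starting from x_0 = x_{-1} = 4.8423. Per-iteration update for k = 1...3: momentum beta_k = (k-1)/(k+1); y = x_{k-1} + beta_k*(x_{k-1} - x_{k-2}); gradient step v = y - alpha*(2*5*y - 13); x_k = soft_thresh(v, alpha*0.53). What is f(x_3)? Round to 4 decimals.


FISTA on f(x) = 5*x^2 - 13*x + 0.53*|x|
L = 10, alpha = 0.0696
Iteration 1: beta = 0.0, y = 4.8423 + 0.0*(4.8423 - 4.8423) = 4.8423
  grad(y) = 35.423, v = y - alpha*grad = 2.3769
  prox(v) = soft_thresh(2.3769, 0.0369) = 2.34
Iteration 2: beta = 0.3333, y = 2.34 + 0.3333*(2.34 - 4.8423) = 1.5059
  grad(y) = 2.0586, v = y - alpha*grad = 1.3626
  prox(v) = soft_thresh(1.3626, 0.0369) = 1.3257
Iteration 3: beta = 0.5, y = 1.3257 + 0.5*(1.3257 - 2.34) = 0.8186
  grad(y) = -4.8144, v = y - alpha*grad = 1.1536
  prox(v) = soft_thresh(1.1536, 0.0369) = 1.1168
f(x_3) = 5*1.1168^2 - 13*1.1168 + 0.53*|1.1168| = -7.6902


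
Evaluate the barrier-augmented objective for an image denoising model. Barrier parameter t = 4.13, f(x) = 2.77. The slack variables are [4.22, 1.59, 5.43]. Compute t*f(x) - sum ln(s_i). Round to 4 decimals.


Step 1: Compute log-barrier.
ln values: [1.4398, 0.4637, 1.6919]
phi = -(1.4398 + 0.4637 + 1.6919) = -3.5955
Step 2: Compute augmented objective.
t*f(x) = 4.13*2.77 = 11.4401
Total = 11.4401 - 3.5955 = 7.8446


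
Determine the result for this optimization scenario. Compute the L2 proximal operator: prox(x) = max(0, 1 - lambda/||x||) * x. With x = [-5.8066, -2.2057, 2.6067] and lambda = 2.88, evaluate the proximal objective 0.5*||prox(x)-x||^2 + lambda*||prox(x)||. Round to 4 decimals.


Step 1: Compute ||x||.
||x|| = 6.7362
Step 2: Compute scaling factor.
scale = max(0, 1 - 2.88/6.7362) = 0.5725
Step 3: prox(x) = [-3.324, -1.2627, 1.4922]
||prox(x)|| = 3.8562
Step 4: Proximal objective.
0.5*||prox-x||^2 = 4.1472
lambda*||prox|| = 11.1059
Total = 15.2531


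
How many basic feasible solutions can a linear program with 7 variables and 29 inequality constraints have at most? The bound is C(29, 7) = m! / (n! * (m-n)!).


Each vertex corresponds to some choice of n active constraints out of m, so the number of vertices is at most C(m, n) = m! / (n!(m-n)!).
m = 29, n = 7
Numerator: 29 * 28 * 27 * 26 * 25 * 24 * 23
Denominator: 7! = 5040
C(29, 7) = 1560780


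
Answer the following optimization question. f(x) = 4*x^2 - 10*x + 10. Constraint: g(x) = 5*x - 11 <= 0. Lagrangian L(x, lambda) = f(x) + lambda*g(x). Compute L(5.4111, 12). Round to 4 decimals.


Step 1: Evaluate f(x).
f(5.4111) = 4*5.4111^2 - 10*5.4111 + 10 = 73.009
Step 2: Evaluate g(x).
g(5.4111) = 5*5.4111 - 11 = 16.0555
Step 3: Compute Lagrangian.
L = 73.009 + 12*16.0555 = 265.675


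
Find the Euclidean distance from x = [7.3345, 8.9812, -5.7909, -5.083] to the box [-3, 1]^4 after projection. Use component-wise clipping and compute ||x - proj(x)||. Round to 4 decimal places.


Project each component onto [-3, 1].
clip(7.3345) = 1.0, clip(8.9812) = 1.0, clip(-5.7909) = -3.0, clip(-5.083) = -3.0
Projection = [1.0, 1.0, -3.0, -3.0]
Squared diffs: [40.1259, 63.6996, 7.7891, 4.3389]
Distance = sqrt(115.9535) = 10.7682


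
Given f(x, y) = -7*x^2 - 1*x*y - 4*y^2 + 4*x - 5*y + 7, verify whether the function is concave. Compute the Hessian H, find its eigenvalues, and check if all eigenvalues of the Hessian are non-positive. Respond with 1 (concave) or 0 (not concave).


The Hessian of f(x,y) = -7*x^2 - 1*x*y - 4*y^2 + 4*x - 5*y + 7 is:
H = [[-14, -1], [-1, -8]]
Trace = -14 - 8 = -22
Determinant = -14*-8 - (-1)^2 = 111
Discriminant = (-22)^2 - 4*111 = 40.0
Eigenvalues: lambda_1 = -14.1623, lambda_2 = -7.8377
The function is concave.

1


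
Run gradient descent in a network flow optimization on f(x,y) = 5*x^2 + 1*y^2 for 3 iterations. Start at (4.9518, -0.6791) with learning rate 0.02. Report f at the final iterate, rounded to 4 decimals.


Gradient descent on f(x,y) = 5*x^2 + 1*y^2.
Starting point: (4.9518, -0.6791), alpha = 0.02
Step 1: grad_x = 2*5*4.9518 = 49.518, grad_y = 2*1*-0.6791 = -1.3582
  x_1 = 4.9518 - 0.02*49.518 = 3.9614
  y_1 = -0.6791 - 0.02*-1.3582 = -0.6519
Step 2: grad_x = 2*5*3.9614 = 39.6144, grad_y = 2*1*-0.6519 = -1.3039
  x_2 = 3.9614 - 0.02*39.6144 = 3.1692
  y_2 = -0.6519 - 0.02*-1.3039 = -0.6259
Step 3: grad_x = 2*5*3.1692 = 31.6915, grad_y = 2*1*-0.6259 = -1.2517
  x_3 = 3.1692 - 0.02*31.6915 = 2.5353
  y_3 = -0.6259 - 0.02*-1.2517 = -0.6008
f(2.5353, -0.6008) = 5*2.5353^2 + 1*(-0.6008)^2 = 32.5003


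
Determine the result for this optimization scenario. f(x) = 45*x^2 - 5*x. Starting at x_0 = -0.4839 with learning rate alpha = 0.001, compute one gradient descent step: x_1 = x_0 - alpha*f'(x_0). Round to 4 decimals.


We compute the gradient at x_0 and apply the update.
f'(x) = 90*x - 5
f'(-0.4839) = 90*-0.4839 - 5 = -48.551
x_1 = -0.4839 - 0.001*-48.551 = -0.4353


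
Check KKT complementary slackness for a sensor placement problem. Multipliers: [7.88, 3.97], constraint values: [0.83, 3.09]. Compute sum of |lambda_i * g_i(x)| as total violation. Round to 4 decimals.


KKT complementary slackness check:
lambda_1 * g_1 = 7.88 * 0.83 = 6.5404
lambda_2 * g_2 = 3.97 * 3.09 = 12.2673
Total violation = 6.5404 + 12.2673 = 18.8077


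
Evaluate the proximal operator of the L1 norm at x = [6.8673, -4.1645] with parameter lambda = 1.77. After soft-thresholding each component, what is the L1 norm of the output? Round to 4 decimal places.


Soft-thresholding with lambda = 1.77:
prox(6.8673) = sign(6.8673)*max(|6.8673| - 1.77, 0) = 5.0973
prox(-4.1645) = sign(-4.1645)*max(|-4.1645| - 1.77, 0) = -2.3945
prox(x) = [5.0973, -2.3945]
||prox(x)||_1 = 5.0973 + 2.3945 = 7.4918


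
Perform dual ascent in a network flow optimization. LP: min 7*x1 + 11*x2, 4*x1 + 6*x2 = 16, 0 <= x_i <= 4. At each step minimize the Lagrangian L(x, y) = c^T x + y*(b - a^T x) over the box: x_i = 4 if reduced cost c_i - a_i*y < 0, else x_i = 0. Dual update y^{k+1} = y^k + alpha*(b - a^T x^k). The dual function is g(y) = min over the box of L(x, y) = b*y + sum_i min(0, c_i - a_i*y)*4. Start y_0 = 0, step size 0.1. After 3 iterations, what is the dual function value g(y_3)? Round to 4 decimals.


Dual ascent for LP: min 7*x1 + 11*x2, 4*x1 + 6*x2 = 16, 0 <= x_i <= 4
Step 1: y^k = 0.0, reduced costs: (7.0, 11.0)
  x^k = (0.0, 0.0), subgradient = b - a^T x = 16.0
  y^{k+1} = 0.0 + 0.1*16.0 = 1.6
Step 2: y^k = 1.6, reduced costs: (0.6, 1.4)
  x^k = (0.0, 0.0), subgradient = b - a^T x = 16.0
  y^{k+1} = 1.6 + 0.1*16.0 = 3.2
Step 3: y^k = 3.2, reduced costs: (-5.8, -8.2)
  x^k = (4.0, 4.0), subgradient = b - a^T x = -24.0
  y^{k+1} = 3.2 + 0.1*-24.0 = 0.8
Dual objective at y_3 = 0.8: reduced costs (3.8, 6.2), box minimizer x = (0.0, 0.0)
g(y_3) = b*y + (c1 - a1*y)*x1 + (c2 - a2*y)*x2 = 16*0.8 + 3.8*0.0 + 6.2*0.0 = 12.8 + 0.0 + 0.0 = 12.8


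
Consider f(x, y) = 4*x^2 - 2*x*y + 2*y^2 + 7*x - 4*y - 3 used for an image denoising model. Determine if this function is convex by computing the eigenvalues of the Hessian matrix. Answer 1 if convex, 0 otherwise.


The Hessian of f(x,y) = 4*x^2 - 2*x*y + 2*y^2 + 7*x - 4*y - 3 is:
H = [[8, -2], [-2, 4]]
Trace = 8 + 4 = 12
Determinant = 8*4 - (-2)^2 = 28
Discriminant = (12)^2 - 4*28 = 32.0
Eigenvalues: lambda_1 = 3.1716, lambda_2 = 8.8284
The function is convex.

1


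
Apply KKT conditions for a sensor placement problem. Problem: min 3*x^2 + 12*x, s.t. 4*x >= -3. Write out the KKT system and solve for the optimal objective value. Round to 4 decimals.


Step 1: Try lambda = 0 (constraint inactive).
x_unc = -12/(2*3) = -2.0
Check: 4*-2.0 = -8.0 < -3 -- violated!
Step 2: Constraint must be active: 4*x = -3
x* = -3/4 = -0.75
lambda = (2*3*(-0.75) + 12)/4 = 1.875
Step 3: Compute optimal value.
f(x*) = 3*(-0.75)^2 + 12*(-0.75) = -7.3125


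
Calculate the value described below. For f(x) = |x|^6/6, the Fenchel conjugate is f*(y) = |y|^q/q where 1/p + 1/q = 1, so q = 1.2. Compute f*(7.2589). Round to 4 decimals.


The conjugate exponent q satisfies 1/p + 1/q = 1.
p = 6, so q = 6/(6 - 1) = 1.2
|y|^q = 7.2589^1.2 = 10.7906
f*(7.2589) = 10.7906 / 1.2 = 8.9922


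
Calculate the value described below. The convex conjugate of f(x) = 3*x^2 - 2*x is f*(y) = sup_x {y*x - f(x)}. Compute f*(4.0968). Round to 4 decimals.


f*(y) = sup_x {y*x - a*x^2 - b*x} = sup_x {(y-b)*x - a*x^2}
FOC: (y - b) - 2a*x = 0 => x* = (y - b)/(2a)
x* = (4.0968 + 2)/(2*3) = 1.0161
f*(4.0968) = (y-b)^2/(4a) = (4.0968 + 2)^2/(4*3)
= 37.171/12 = 3.0976


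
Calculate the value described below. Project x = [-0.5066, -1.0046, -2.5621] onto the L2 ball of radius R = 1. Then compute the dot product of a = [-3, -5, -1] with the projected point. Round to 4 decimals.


Step 1: Compute ||x|| (intermediates to 6 decimals).
||x|| = sqrt((-0.5066)^2 + (-1.0046)^2 + (-2.5621)^2) = 2.798253
Step 2: Project.
Since ||x|| > R, scale = R/||x|| = 1/2.798253 = 0.357366, proj(x) = scale * x
proj(x) = [-0.181042, -0.35901, -0.915607]
Step 3: Dot product.
a^T * proj(x) = -3*(-0.181042) - 5*(-0.35901) - 1*(-0.915607) = 3.2538


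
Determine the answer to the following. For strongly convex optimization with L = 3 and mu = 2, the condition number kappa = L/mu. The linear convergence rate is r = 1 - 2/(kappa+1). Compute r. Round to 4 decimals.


Step 1: Compute the condition number.
kappa = L/mu = 3/2 = 1.5
Step 2: Compute the convergence rate.
r = 1 - 2/(kappa + 1) = 1 - 2*mu/(L + mu) = (L - mu)/(L + mu) = 1/5 = 0.2


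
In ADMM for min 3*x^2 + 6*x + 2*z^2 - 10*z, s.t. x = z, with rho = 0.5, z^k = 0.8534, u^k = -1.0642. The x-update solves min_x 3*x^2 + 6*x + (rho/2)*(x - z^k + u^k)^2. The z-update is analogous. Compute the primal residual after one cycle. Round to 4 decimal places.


ADMM iteration with rho = 0.5, z^k = 0.8534, u^k = -1.0642
Step 1: x-update.
Minimize 3*x^2 + 6*x + (0.5/2)*(x - 0.8534 - 1.0642)^2
FOC: (2*3 + 0.5)*x = -6 + 0.5*(0.8534 + 1.0642)
x^{k+1} = -0.7756
Step 2: z-update.
Minimize 2*z^2 - 10*z + (0.5/2)*(-0.7756 - z - 1.0642)^2
FOC: (2*2 + 0.5)*z = 10 + 0.5*(-0.7756 - 1.0642)
z^{k+1} = 2.0178
Step 3: u-update.
u^{k+1} = -1.0642 - 0.7756 - 2.0178 = -3.8576
Step 4: Primal residual = |-0.7756 - 2.0178| = 2.7934


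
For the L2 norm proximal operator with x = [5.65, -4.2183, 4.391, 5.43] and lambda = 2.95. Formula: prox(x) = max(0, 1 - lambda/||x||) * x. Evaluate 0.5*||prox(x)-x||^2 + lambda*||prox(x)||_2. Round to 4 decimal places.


Step 1: Compute ||x||.
||x|| = 9.9238
Step 2: Compute scaling factor.
scale = max(0, 1 - 2.95/9.9238) = 0.7027
Step 3: prox(x) = [3.9705, -2.9643, 3.0857, 3.8159]
||prox(x)|| = 6.9738
Step 4: Proximal objective.
0.5*||prox-x||^2 = 4.3513
lambda*||prox|| = 20.5727
Total = 24.924
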